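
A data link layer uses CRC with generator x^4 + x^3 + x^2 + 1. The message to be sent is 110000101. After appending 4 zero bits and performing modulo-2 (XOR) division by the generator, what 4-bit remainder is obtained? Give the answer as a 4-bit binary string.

1001

Append 4 zeros: 1100001010000. Divide by 11101 (XOR where the leading bit is 1):
  pos 0: 11000 XOR 11101 = 00101
  pos 2: 10101 XOR 11101 = 01000
  pos 3: 10000 XOR 11101 = 01101
  pos 4: 11011 XOR 11101 = 00110
  pos 6: 11000 XOR 11101 = 00101
  pos 8: 10100 XOR 11101 = 01001
Remainder (last 4 bits) = 1001. This is the CRC / FCS.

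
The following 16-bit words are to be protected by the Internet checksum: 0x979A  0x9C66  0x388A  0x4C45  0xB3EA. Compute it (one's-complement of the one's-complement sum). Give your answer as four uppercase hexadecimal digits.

9344

One's-complement addition (fold any carry out of bit 15 back into bit 0):
  0x979A + 0x9C66 = 0x13400 → wrap carry → 0x3401
  0x3401 + 0x388A = 0x06C8B
  0x6C8B + 0x4C45 = 0x0B8D0
  0xB8D0 + 0xB3EA = 0x16CBA → wrap carry → 0x6CBB
One's-complement sum = 0x6CBB.
Checksum = ~0x6CBB & 0xFFFF = 0x9344.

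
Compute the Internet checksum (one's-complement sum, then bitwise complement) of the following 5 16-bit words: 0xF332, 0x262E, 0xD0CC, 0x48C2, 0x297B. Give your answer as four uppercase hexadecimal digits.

One's-complement addition (fold any carry out of bit 15 back into bit 0):
  0xF332 + 0x262E = 0x11960 → wrap carry → 0x1961
  0x1961 + 0xD0CC = 0x0EA2D
  0xEA2D + 0x48C2 = 0x132EF → wrap carry → 0x32F0
  0x32F0 + 0x297B = 0x05C6B
One's-complement sum = 0x5C6B.
Checksum = ~0x5C6B & 0xFFFF = 0xA394.

A394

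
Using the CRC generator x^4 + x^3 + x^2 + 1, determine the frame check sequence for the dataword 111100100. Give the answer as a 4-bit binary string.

1000

Append 4 zeros: 1111001000000. Divide by 11101 (XOR where the leading bit is 1):
  pos 0: 11110 XOR 11101 = 00011
  pos 3: 11010 XOR 11101 = 00111
  pos 5: 11100 XOR 11101 = 00001
Remainder (last 4 bits) = 1000. This is the CRC / FCS.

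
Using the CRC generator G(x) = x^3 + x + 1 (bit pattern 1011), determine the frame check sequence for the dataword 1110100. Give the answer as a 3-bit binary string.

Append 3 zeros: 1110100000. Divide by 1011 (XOR where the leading bit is 1):
  pos 0: 1110 XOR 1011 = 0101
  pos 1: 1011 XOR 1011 = 0000
Remainder (last 3 bits) = 000. This is the CRC / FCS.

000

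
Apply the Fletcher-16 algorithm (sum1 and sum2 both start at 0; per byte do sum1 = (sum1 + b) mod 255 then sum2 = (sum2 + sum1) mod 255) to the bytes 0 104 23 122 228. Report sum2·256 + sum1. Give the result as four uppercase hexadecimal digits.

C0DE

Running sums (mod 255):
  after byte 0 (0): sum1=0, sum2=0
  after byte 1 (104): sum1=104, sum2=104
  after byte 2 (23): sum1=127, sum2=231
  after byte 3 (122): sum1=249, sum2=225
  after byte 4 (228): sum1=222, sum2=192
Checksum = sum2·256 + sum1 = 192·256 + 222 = 49374 = 0xC0DE.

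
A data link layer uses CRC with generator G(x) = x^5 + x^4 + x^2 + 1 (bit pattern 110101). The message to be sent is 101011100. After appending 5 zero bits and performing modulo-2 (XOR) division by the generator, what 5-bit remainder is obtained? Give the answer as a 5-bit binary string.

Append 5 zeros: 10101110000000. Divide by 110101 (XOR where the leading bit is 1):
  pos 0: 101011 XOR 110101 = 011110
  pos 1: 111101 XOR 110101 = 001000
  pos 3: 100000 XOR 110101 = 010101
  pos 4: 101010 XOR 110101 = 011111
  pos 5: 111110 XOR 110101 = 001011
  pos 7: 101100 XOR 110101 = 011001
  pos 8: 110010 XOR 110101 = 000111
Remainder (last 5 bits) = 00111. This is the CRC / FCS.

00111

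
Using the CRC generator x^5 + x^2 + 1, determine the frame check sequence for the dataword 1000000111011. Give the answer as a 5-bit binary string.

Append 5 zeros: 100000011101100000. Divide by 100101 (XOR where the leading bit is 1):
  pos 0: 100000 XOR 100101 = 000101
  pos 3: 101011 XOR 100101 = 001110
  pos 5: 111010 XOR 100101 = 011111
  pos 6: 111111 XOR 100101 = 011010
  pos 7: 110101 XOR 100101 = 010000
  pos 8: 100000 XOR 100101 = 000101
  pos 11: 101000 XOR 100101 = 001101
Remainder (last 5 bits) = 11010. This is the CRC / FCS.

11010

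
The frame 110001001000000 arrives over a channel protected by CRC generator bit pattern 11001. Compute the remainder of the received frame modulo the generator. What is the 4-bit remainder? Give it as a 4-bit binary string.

Modulo-2 division of 110001001000000 by 11001:
  pos 0: 11000 XOR 11001 = 00001
  pos 4: 11001 XOR 11001 = 00000
Remainder = 0000 (zero — the frame passes the CRC check).

0000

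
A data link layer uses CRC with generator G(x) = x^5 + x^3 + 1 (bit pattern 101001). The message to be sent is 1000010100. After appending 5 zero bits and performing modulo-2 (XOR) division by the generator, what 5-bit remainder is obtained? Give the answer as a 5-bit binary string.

10011

Append 5 zeros: 100001010000000. Divide by 101001 (XOR where the leading bit is 1):
  pos 0: 100001 XOR 101001 = 001000
  pos 2: 100001 XOR 101001 = 001000
  pos 4: 100000 XOR 101001 = 001001
  pos 6: 100100 XOR 101001 = 001101
  pos 8: 110100 XOR 101001 = 011101
  pos 9: 111010 XOR 101001 = 010011
Remainder (last 5 bits) = 10011. This is the CRC / FCS.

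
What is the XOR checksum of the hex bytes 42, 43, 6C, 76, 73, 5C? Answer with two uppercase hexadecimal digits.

XOR the bytes together:
  start with 0x42
  0x42 ⊕ 0x43 = 0x01
  0x01 ⊕ 0x6C = 0x6D
  0x6D ⊕ 0x76 = 0x1B
  0x1B ⊕ 0x73 = 0x68
  0x68 ⊕ 0x5C = 0x34

34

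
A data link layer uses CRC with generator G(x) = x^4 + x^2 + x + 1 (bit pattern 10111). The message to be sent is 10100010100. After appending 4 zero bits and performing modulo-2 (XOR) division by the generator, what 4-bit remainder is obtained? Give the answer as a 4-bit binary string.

0110

Append 4 zeros: 101000101000000. Divide by 10111 (XOR where the leading bit is 1):
  pos 0: 10100 XOR 10111 = 00011
  pos 3: 11010 XOR 10111 = 01101
  pos 4: 11011 XOR 10111 = 01100
  pos 5: 11000 XOR 10111 = 01111
  pos 6: 11110 XOR 10111 = 01001
  pos 7: 10010 XOR 10111 = 00101
  pos 9: 10100 XOR 10111 = 00011
Remainder (last 4 bits) = 0110. This is the CRC / FCS.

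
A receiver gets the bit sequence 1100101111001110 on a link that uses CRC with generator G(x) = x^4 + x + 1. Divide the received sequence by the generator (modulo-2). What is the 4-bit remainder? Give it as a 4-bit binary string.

0000

Modulo-2 division of 1100101111001110 by 10011:
  pos 0: 11001 XOR 10011 = 01010
  pos 1: 10100 XOR 10011 = 00111
  pos 3: 11111 XOR 10011 = 01100
  pos 4: 11001 XOR 10011 = 01010
  pos 5: 10101 XOR 10011 = 00110
  pos 7: 11000 XOR 10011 = 01011
  pos 8: 10111 XOR 10011 = 00100
  pos 10: 10011 XOR 10011 = 00000
Remainder = 0000 (zero — the frame passes the CRC check).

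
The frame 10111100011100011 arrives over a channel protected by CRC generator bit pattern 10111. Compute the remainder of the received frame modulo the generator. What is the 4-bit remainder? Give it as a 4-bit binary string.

0000

Modulo-2 division of 10111100011100011 by 10111:
  pos 0: 10111 XOR 10111 = 00000
  pos 5: 10001 XOR 10111 = 00110
  pos 7: 11011 XOR 10111 = 01100
  pos 8: 11000 XOR 10111 = 01111
  pos 9: 11110 XOR 10111 = 01001
  pos 10: 10010 XOR 10111 = 00101
  pos 12: 10111 XOR 10111 = 00000
Remainder = 0000 (zero — the frame passes the CRC check).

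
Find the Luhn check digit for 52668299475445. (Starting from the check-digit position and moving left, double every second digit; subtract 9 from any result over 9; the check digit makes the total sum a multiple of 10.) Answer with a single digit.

Partial digits right→left: 5 4 4 5 7 4 9 9 2 8 6 6 2 5
Double every second digit counting from the check-digit position (so the 1st, 3rd, 5th, ... of the partial from the right).
  doubled (with −9 where >9): 1 8 5 9 4 3 4 → sum 34
  kept as-is: 4 5 4 9 8 6 5 → sum 41
Total = 34 + 41 = 75.
Check digit = (10 − (75 mod 10)) mod 10 = 5.

5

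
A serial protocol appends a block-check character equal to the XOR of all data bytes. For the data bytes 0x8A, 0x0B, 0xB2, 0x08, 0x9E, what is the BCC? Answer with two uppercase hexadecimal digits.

A5

XOR the bytes together:
  start with 0x8A
  0x8A ⊕ 0x0B = 0x81
  0x81 ⊕ 0xB2 = 0x33
  0x33 ⊕ 0x08 = 0x3B
  0x3B ⊕ 0x9E = 0xA5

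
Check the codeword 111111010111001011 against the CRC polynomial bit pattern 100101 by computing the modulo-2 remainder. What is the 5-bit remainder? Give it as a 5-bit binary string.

Modulo-2 division of 111111010111001011 by 100101:
  pos 0: 111111 XOR 100101 = 011010
  pos 1: 110100 XOR 100101 = 010001
  pos 2: 100011 XOR 100101 = 000110
  pos 5: 110011 XOR 100101 = 010110
  pos 6: 101101 XOR 100101 = 001000
  pos 8: 100000 XOR 100101 = 000101
  pos 11: 101101 XOR 100101 = 001000
Remainder = 10001 (nonzero — an error is detected).

10001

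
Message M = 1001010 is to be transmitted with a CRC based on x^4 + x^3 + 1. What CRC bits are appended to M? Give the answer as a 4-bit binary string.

0110

Append 4 zeros: 10010100000. Divide by 11001 (XOR where the leading bit is 1):
  pos 0: 10010 XOR 11001 = 01011
  pos 1: 10111 XOR 11001 = 01110
  pos 2: 11100 XOR 11001 = 00101
  pos 4: 10100 XOR 11001 = 01101
  pos 5: 11010 XOR 11001 = 00011
Remainder (last 4 bits) = 0110. This is the CRC / FCS.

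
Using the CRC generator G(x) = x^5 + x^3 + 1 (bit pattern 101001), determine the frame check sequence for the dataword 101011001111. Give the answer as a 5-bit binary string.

Append 5 zeros: 10101100111100000. Divide by 101001 (XOR where the leading bit is 1):
  pos 0: 101011 XOR 101001 = 000010
  pos 4: 100011 XOR 101001 = 001010
  pos 6: 101011 XOR 101001 = 000010
  pos 10: 100000 XOR 101001 = 001001
Remainder (last 5 bits) = 10010. This is the CRC / FCS.

10010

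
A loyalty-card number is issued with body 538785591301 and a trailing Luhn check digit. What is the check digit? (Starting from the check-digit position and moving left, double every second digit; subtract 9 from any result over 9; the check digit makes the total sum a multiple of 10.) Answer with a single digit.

Partial digits right→left: 1 0 3 1 9 5 5 8 7 8 3 5
Double every second digit counting from the check-digit position (so the 1st, 3rd, 5th, ... of the partial from the right).
  doubled (with −9 where >9): 2 6 9 1 5 6 → sum 29
  kept as-is: 0 1 5 8 8 5 → sum 27
Total = 29 + 27 = 56.
Check digit = (10 − (56 mod 10)) mod 10 = 4.

4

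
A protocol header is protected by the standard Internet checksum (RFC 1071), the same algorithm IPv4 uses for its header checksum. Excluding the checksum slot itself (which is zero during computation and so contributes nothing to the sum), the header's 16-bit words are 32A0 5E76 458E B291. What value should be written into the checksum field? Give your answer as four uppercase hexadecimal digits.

One's-complement addition (fold any carry out of bit 15 back into bit 0):
  0x32A0 + 0x5E76 = 0x09116
  0x9116 + 0x458E = 0x0D6A4
  0xD6A4 + 0xB291 = 0x18935 → wrap carry → 0x8936
One's-complement sum = 0x8936.
Checksum = ~0x8936 & 0xFFFF = 0x76C9.

76C9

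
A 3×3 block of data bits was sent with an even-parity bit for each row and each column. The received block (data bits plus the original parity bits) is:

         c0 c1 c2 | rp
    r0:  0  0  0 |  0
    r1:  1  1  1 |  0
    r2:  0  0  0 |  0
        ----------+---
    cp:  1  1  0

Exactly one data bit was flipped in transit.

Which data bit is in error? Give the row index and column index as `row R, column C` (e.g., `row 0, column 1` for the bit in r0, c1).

Recompute each row's even parity and compare to rp:
  r0: data parity 0, sent rp 0 → ok
  r1: data parity 1, sent rp 0 → mismatch
  r2: data parity 0, sent rp 0 → ok
Recompute each column's even parity and compare to cp:
  c0: data parity 1, sent cp 1 → ok
  c1: data parity 1, sent cp 1 → ok
  c2: data parity 1, sent cp 0 → mismatch
Exactly one row (r1) and one column (c2) fail → the flipped bit is at their intersection.

row 1, column 2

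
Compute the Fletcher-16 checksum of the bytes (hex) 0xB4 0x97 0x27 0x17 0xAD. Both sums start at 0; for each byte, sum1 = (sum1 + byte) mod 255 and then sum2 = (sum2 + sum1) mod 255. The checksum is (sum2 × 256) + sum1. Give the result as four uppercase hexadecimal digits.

Running sums (mod 255):
  after byte 0 (0xB4): sum1=180, sum2=180
  after byte 1 (0x97): sum1=76, sum2=1
  after byte 2 (0x27): sum1=115, sum2=116
  after byte 3 (0x17): sum1=138, sum2=254
  after byte 4 (0xAD): sum1=56, sum2=55
Checksum = sum2·256 + sum1 = 55·256 + 56 = 14136 = 0x3738.

3738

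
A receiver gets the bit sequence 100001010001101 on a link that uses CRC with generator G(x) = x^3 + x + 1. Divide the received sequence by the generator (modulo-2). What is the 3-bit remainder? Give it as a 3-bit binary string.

010

Modulo-2 division of 100001010001101 by 1011:
  pos 0: 1000 XOR 1011 = 0011
  pos 2: 1101 XOR 1011 = 0110
  pos 3: 1100 XOR 1011 = 0111
  pos 4: 1111 XOR 1011 = 0100
  pos 5: 1000 XOR 1011 = 0011
  pos 7: 1100 XOR 1011 = 0111
  pos 8: 1111 XOR 1011 = 0100
  pos 9: 1001 XOR 1011 = 0010
  pos 11: 1001 XOR 1011 = 0010
Remainder = 010 (nonzero — an error is detected).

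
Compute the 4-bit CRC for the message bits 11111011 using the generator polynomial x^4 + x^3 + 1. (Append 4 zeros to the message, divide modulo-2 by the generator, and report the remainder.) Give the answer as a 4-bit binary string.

1001

Append 4 zeros: 111110110000. Divide by 11001 (XOR where the leading bit is 1):
  pos 0: 11111 XOR 11001 = 00110
  pos 2: 11001 XOR 11001 = 00000
  pos 7: 10000 XOR 11001 = 01001
Remainder (last 4 bits) = 1001. This is the CRC / FCS.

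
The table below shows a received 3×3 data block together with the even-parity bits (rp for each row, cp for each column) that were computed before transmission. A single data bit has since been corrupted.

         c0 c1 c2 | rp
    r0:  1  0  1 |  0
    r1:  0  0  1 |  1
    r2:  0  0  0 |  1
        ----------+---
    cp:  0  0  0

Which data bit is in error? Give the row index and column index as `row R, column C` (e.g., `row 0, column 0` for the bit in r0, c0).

row 2, column 0

Recompute each row's even parity and compare to rp:
  r0: data parity 0, sent rp 0 → ok
  r1: data parity 1, sent rp 1 → ok
  r2: data parity 0, sent rp 1 → mismatch
Recompute each column's even parity and compare to cp:
  c0: data parity 1, sent cp 0 → mismatch
  c1: data parity 0, sent cp 0 → ok
  c2: data parity 0, sent cp 0 → ok
Exactly one row (r2) and one column (c0) fail → the flipped bit is at their intersection.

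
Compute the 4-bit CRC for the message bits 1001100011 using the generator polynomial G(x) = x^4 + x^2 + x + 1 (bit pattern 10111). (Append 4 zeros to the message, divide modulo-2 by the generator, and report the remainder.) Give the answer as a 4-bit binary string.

Append 4 zeros: 10011000110000. Divide by 10111 (XOR where the leading bit is 1):
  pos 0: 10011 XOR 10111 = 00100
  pos 2: 10000 XOR 10111 = 00111
  pos 4: 11101 XOR 10111 = 01010
  pos 5: 10101 XOR 10111 = 00010
  pos 8: 10000 XOR 10111 = 00111
Remainder (last 4 bits) = 1110. This is the CRC / FCS.

1110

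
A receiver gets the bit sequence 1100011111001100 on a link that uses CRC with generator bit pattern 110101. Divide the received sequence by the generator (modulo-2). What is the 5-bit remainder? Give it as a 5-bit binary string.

01011

Modulo-2 division of 1100011111001100 by 110101:
  pos 0: 110001 XOR 110101 = 000100
  pos 3: 100111 XOR 110101 = 010010
  pos 4: 100101 XOR 110101 = 010000
  pos 5: 100000 XOR 110101 = 010101
  pos 6: 101010 XOR 110101 = 011111
  pos 7: 111111 XOR 110101 = 001010
  pos 9: 101010 XOR 110101 = 011111
  pos 10: 111110 XOR 110101 = 001011
Remainder = 01011 (nonzero — an error is detected).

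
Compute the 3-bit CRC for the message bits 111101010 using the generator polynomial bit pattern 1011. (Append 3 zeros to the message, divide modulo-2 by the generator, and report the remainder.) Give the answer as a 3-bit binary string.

000

Append 3 zeros: 111101010000. Divide by 1011 (XOR where the leading bit is 1):
  pos 0: 1111 XOR 1011 = 0100
  pos 1: 1000 XOR 1011 = 0011
  pos 3: 1110 XOR 1011 = 0101
  pos 4: 1011 XOR 1011 = 0000
Remainder (last 3 bits) = 000. This is the CRC / FCS.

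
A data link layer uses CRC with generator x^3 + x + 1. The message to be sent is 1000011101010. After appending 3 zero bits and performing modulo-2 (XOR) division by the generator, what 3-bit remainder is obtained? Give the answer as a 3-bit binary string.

100

Append 3 zeros: 1000011101010000. Divide by 1011 (XOR where the leading bit is 1):
  pos 0: 1000 XOR 1011 = 0011
  pos 2: 1101 XOR 1011 = 0110
  pos 3: 1101 XOR 1011 = 0110
  pos 4: 1101 XOR 1011 = 0110
  pos 5: 1100 XOR 1011 = 0111
  pos 6: 1111 XOR 1011 = 0100
  pos 7: 1000 XOR 1011 = 0011
  pos 9: 1110 XOR 1011 = 0101
  pos 10: 1010 XOR 1011 = 0001
Remainder (last 3 bits) = 100. This is the CRC / FCS.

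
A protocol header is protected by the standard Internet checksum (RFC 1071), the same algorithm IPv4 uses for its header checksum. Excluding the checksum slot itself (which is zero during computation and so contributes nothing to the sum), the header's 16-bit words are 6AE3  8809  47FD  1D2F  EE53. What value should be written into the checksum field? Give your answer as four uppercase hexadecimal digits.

One's-complement addition (fold any carry out of bit 15 back into bit 0):
  0x6AE3 + 0x8809 = 0x0F2EC
  0xF2EC + 0x47FD = 0x13AE9 → wrap carry → 0x3AEA
  0x3AEA + 0x1D2F = 0x05819
  0x5819 + 0xEE53 = 0x1466C → wrap carry → 0x466D
One's-complement sum = 0x466D.
Checksum = ~0x466D & 0xFFFF = 0xB992.

B992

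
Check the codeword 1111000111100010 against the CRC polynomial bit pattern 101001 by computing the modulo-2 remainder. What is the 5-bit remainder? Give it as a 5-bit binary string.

Modulo-2 division of 1111000111100010 by 101001:
  pos 0: 111100 XOR 101001 = 010101
  pos 1: 101010 XOR 101001 = 000011
  pos 5: 111111 XOR 101001 = 010110
  pos 6: 101100 XOR 101001 = 000101
  pos 9: 101001 XOR 101001 = 000000
Remainder = 00000 (zero — the frame passes the CRC check).

00000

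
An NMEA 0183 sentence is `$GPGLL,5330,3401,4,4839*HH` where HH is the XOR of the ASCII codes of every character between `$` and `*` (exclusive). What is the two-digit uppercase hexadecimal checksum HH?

61

XOR the ASCII codes of the payload characters:
  'G' = 0x47 → acc = 0x47
  'P' = 0x50 → acc = 0x17
  'G' = 0x47 → acc = 0x50
  'L' = 0x4C → acc = 0x1C
  'L' = 0x4C → acc = 0x50
  ',' = 0x2C → acc = 0x7C
  '5' = 0x35 → acc = 0x49
  '3' = 0x33 → acc = 0x7A
  '3' = 0x33 → acc = 0x49
  '0' = 0x30 → acc = 0x79
  ',' = 0x2C → acc = 0x55
  '3' = 0x33 → acc = 0x66
  '4' = 0x34 → acc = 0x52
  '0' = 0x30 → acc = 0x62
  '1' = 0x31 → acc = 0x53
  ',' = 0x2C → acc = 0x7F
  '4' = 0x34 → acc = 0x4B
  ',' = 0x2C → acc = 0x67
  '4' = 0x34 → acc = 0x53
  '8' = 0x38 → acc = 0x6B
  '3' = 0x33 → acc = 0x58
  '9' = 0x39 → acc = 0x61
Checksum = 0x61.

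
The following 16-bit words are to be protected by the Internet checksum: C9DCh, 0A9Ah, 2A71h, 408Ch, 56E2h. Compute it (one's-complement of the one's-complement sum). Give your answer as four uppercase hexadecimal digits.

69A9

One's-complement addition (fold any carry out of bit 15 back into bit 0):
  0xC9DC + 0x0A9A = 0x0D476
  0xD476 + 0x2A71 = 0x0FEE7
  0xFEE7 + 0x408C = 0x13F73 → wrap carry → 0x3F74
  0x3F74 + 0x56E2 = 0x09656
One's-complement sum = 0x9656.
Checksum = ~0x9656 & 0xFFFF = 0x69A9.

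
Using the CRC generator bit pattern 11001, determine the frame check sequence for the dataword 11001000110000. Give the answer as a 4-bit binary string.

Append 4 zeros: 110010001100000000. Divide by 11001 (XOR where the leading bit is 1):
  pos 0: 11001 XOR 11001 = 00000
  pos 8: 11000 XOR 11001 = 00001
  pos 12: 10000 XOR 11001 = 01001
  pos 13: 10010 XOR 11001 = 01011
Remainder (last 4 bits) = 1011. This is the CRC / FCS.

1011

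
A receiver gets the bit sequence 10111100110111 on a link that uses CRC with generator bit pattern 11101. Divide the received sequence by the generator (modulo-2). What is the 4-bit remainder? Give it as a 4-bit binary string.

0000

Modulo-2 division of 10111100110111 by 11101:
  pos 0: 10111 XOR 11101 = 01010
  pos 1: 10101 XOR 11101 = 01000
  pos 2: 10000 XOR 11101 = 01101
  pos 3: 11010 XOR 11101 = 00111
  pos 5: 11111 XOR 11101 = 00010
  pos 8: 10011 XOR 11101 = 01110
  pos 9: 11101 XOR 11101 = 00000
Remainder = 0000 (zero — the frame passes the CRC check).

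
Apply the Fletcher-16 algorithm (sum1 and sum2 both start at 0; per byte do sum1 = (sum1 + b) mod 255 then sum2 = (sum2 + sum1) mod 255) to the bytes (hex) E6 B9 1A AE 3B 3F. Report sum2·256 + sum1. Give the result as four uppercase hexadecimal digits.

34E3

Running sums (mod 255):
  after byte 0 (E6): sum1=230, sum2=230
  after byte 1 (B9): sum1=160, sum2=135
  after byte 2 (1A): sum1=186, sum2=66
  after byte 3 (AE): sum1=105, sum2=171
  after byte 4 (3B): sum1=164, sum2=80
  after byte 5 (3F): sum1=227, sum2=52
Checksum = sum2·256 + sum1 = 52·256 + 227 = 13539 = 0x34E3.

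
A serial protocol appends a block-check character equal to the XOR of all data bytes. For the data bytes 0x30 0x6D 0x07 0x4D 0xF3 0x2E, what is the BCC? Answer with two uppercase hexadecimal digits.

CA

XOR the bytes together:
  start with 0x30
  0x30 ⊕ 0x6D = 0x5D
  0x5D ⊕ 0x07 = 0x5A
  0x5A ⊕ 0x4D = 0x17
  0x17 ⊕ 0xF3 = 0xE4
  0xE4 ⊕ 0x2E = 0xCA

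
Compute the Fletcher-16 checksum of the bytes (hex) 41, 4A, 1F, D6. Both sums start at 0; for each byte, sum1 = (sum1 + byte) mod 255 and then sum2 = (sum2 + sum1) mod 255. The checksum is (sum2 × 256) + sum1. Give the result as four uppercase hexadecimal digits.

Running sums (mod 255):
  after byte 0 (41): sum1=65, sum2=65
  after byte 1 (4A): sum1=139, sum2=204
  after byte 2 (1F): sum1=170, sum2=119
  after byte 3 (D6): sum1=129, sum2=248
Checksum = sum2·256 + sum1 = 248·256 + 129 = 63617 = 0xF881.

F881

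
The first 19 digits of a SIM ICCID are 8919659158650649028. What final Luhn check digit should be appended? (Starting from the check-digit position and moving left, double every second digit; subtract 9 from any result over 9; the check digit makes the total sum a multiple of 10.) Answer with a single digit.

6

Partial digits right→left: 8 2 0 9 4 6 0 5 6 8 5 1 9 5 6 9 1 9 8
Double every second digit counting from the check-digit position (so the 1st, 3rd, 5th, ... of the partial from the right).
  doubled (with −9 where >9): 7 0 8 0 3 1 9 3 2 7 → sum 40
  kept as-is: 2 9 6 5 8 1 5 9 9 → sum 54
Total = 40 + 54 = 94.
Check digit = (10 − (94 mod 10)) mod 10 = 6.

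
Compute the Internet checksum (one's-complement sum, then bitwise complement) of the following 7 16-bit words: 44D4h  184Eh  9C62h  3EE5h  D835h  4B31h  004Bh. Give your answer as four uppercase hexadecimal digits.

A3E3

One's-complement addition (fold any carry out of bit 15 back into bit 0):
  0x44D4 + 0x184E = 0x05D22
  0x5D22 + 0x9C62 = 0x0F984
  0xF984 + 0x3EE5 = 0x13869 → wrap carry → 0x386A
  0x386A + 0xD835 = 0x1109F → wrap carry → 0x10A0
  0x10A0 + 0x4B31 = 0x05BD1
  0x5BD1 + 0x004B = 0x05C1C
One's-complement sum = 0x5C1C.
Checksum = ~0x5C1C & 0xFFFF = 0xA3E3.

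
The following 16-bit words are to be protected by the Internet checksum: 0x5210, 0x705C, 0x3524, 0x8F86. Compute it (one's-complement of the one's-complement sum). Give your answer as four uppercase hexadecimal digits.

78E8

One's-complement addition (fold any carry out of bit 15 back into bit 0):
  0x5210 + 0x705C = 0x0C26C
  0xC26C + 0x3524 = 0x0F790
  0xF790 + 0x8F86 = 0x18716 → wrap carry → 0x8717
One's-complement sum = 0x8717.
Checksum = ~0x8717 & 0xFFFF = 0x78E8.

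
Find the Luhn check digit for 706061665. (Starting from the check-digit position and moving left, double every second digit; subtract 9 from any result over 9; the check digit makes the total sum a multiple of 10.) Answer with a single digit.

8

Partial digits right→left: 5 6 6 1 6 0 6 0 7
Double every second digit counting from the check-digit position (so the 1st, 3rd, 5th, ... of the partial from the right).
  doubled (with −9 where >9): 1 3 3 3 5 → sum 15
  kept as-is: 6 1 0 0 → sum 7
Total = 15 + 7 = 22.
Check digit = (10 − (22 mod 10)) mod 10 = 8.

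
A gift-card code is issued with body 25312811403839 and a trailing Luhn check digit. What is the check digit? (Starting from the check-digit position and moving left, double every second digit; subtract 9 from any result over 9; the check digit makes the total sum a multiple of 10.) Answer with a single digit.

4

Partial digits right→left: 9 3 8 3 0 4 1 1 8 2 1 3 5 2
Double every second digit counting from the check-digit position (so the 1st, 3rd, 5th, ... of the partial from the right).
  doubled (with −9 where >9): 9 7 0 2 7 2 1 → sum 28
  kept as-is: 3 3 4 1 2 3 2 → sum 18
Total = 28 + 18 = 46.
Check digit = (10 − (46 mod 10)) mod 10 = 4.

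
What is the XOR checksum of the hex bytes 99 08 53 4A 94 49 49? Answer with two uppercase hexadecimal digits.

XOR the bytes together:
  start with 0x99
  0x99 ⊕ 0x08 = 0x91
  0x91 ⊕ 0x53 = 0xC2
  0xC2 ⊕ 0x4A = 0x88
  0x88 ⊕ 0x94 = 0x1C
  0x1C ⊕ 0x49 = 0x55
  0x55 ⊕ 0x49 = 0x1C

1C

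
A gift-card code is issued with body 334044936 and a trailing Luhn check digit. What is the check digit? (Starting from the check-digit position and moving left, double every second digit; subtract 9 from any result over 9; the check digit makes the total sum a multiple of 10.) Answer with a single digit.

Partial digits right→left: 6 3 9 4 4 0 4 3 3
Double every second digit counting from the check-digit position (so the 1st, 3rd, 5th, ... of the partial from the right).
  doubled (with −9 where >9): 3 9 8 8 6 → sum 34
  kept as-is: 3 4 0 3 → sum 10
Total = 34 + 10 = 44.
Check digit = (10 − (44 mod 10)) mod 10 = 6.

6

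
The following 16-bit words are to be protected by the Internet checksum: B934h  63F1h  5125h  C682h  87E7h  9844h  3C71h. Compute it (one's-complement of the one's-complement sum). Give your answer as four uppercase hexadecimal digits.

6E94

One's-complement addition (fold any carry out of bit 15 back into bit 0):
  0xB934 + 0x63F1 = 0x11D25 → wrap carry → 0x1D26
  0x1D26 + 0x5125 = 0x06E4B
  0x6E4B + 0xC682 = 0x134CD → wrap carry → 0x34CE
  0x34CE + 0x87E7 = 0x0BCB5
  0xBCB5 + 0x9844 = 0x154F9 → wrap carry → 0x54FA
  0x54FA + 0x3C71 = 0x0916B
One's-complement sum = 0x916B.
Checksum = ~0x916B & 0xFFFF = 0x6E94.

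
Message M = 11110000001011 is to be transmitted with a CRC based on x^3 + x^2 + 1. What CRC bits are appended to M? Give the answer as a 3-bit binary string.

Append 3 zeros: 11110000001011000. Divide by 1101 (XOR where the leading bit is 1):
  pos 0: 1111 XOR 1101 = 0010
  pos 2: 1000 XOR 1101 = 0101
  pos 3: 1010 XOR 1101 = 0111
  pos 4: 1110 XOR 1101 = 0011
  pos 6: 1100 XOR 1101 = 0001
  pos 9: 1101 XOR 1101 = 0000
  pos 13: 1000 XOR 1101 = 0101
Remainder (last 3 bits) = 101. This is the CRC / FCS.

101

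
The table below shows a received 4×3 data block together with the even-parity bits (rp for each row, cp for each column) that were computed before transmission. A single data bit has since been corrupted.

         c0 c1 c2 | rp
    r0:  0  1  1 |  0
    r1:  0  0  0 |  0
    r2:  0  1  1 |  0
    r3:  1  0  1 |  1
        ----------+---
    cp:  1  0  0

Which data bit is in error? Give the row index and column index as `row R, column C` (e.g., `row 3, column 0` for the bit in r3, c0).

row 3, column 2

Recompute each row's even parity and compare to rp:
  r0: data parity 0, sent rp 0 → ok
  r1: data parity 0, sent rp 0 → ok
  r2: data parity 0, sent rp 0 → ok
  r3: data parity 0, sent rp 1 → mismatch
Recompute each column's even parity and compare to cp:
  c0: data parity 1, sent cp 1 → ok
  c1: data parity 0, sent cp 0 → ok
  c2: data parity 1, sent cp 0 → mismatch
Exactly one row (r3) and one column (c2) fail → the flipped bit is at their intersection.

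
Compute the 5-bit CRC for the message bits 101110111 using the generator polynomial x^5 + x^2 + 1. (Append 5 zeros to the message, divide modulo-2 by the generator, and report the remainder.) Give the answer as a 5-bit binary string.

01011

Append 5 zeros: 10111011100000. Divide by 100101 (XOR where the leading bit is 1):
  pos 0: 101110 XOR 100101 = 001011
  pos 2: 101111 XOR 100101 = 001010
  pos 4: 101010 XOR 100101 = 001111
  pos 6: 111100 XOR 100101 = 011001
  pos 7: 110010 XOR 100101 = 010111
  pos 8: 101110 XOR 100101 = 001011
Remainder (last 5 bits) = 01011. This is the CRC / FCS.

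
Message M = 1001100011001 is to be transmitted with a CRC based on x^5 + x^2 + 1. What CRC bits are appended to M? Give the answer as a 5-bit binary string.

00000

Append 5 zeros: 100110001100100000. Divide by 100101 (XOR where the leading bit is 1):
  pos 0: 100110 XOR 100101 = 000011
  pos 4: 110011 XOR 100101 = 010110
  pos 5: 101100 XOR 100101 = 001001
  pos 7: 100101 XOR 100101 = 000000
Remainder (last 5 bits) = 00000. This is the CRC / FCS.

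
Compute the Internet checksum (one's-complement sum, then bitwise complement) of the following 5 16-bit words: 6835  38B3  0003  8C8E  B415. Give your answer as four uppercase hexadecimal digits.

1E70

One's-complement addition (fold any carry out of bit 15 back into bit 0):
  0x6835 + 0x38B3 = 0x0A0E8
  0xA0E8 + 0x0003 = 0x0A0EB
  0xA0EB + 0x8C8E = 0x12D79 → wrap carry → 0x2D7A
  0x2D7A + 0xB415 = 0x0E18F
One's-complement sum = 0xE18F.
Checksum = ~0xE18F & 0xFFFF = 0x1E70.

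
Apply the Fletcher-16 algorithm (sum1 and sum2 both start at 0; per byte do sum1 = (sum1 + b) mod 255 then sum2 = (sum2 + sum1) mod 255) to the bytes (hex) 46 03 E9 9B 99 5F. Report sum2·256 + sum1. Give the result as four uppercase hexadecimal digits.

C1C7

Running sums (mod 255):
  after byte 0 (46): sum1=70, sum2=70
  after byte 1 (03): sum1=73, sum2=143
  after byte 2 (E9): sum1=51, sum2=194
  after byte 3 (9B): sum1=206, sum2=145
  after byte 4 (99): sum1=104, sum2=249
  after byte 5 (5F): sum1=199, sum2=193
Checksum = sum2·256 + sum1 = 193·256 + 199 = 49607 = 0xC1C7.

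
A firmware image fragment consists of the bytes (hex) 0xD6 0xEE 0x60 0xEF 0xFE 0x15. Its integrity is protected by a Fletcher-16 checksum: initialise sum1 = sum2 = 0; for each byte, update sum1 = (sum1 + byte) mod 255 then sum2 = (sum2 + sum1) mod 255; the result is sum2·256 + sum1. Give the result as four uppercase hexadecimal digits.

Running sums (mod 255):
  after byte 0 (0xD6): sum1=214, sum2=214
  after byte 1 (0xEE): sum1=197, sum2=156
  after byte 2 (0x60): sum1=38, sum2=194
  after byte 3 (0xEF): sum1=22, sum2=216
  after byte 4 (0xFE): sum1=21, sum2=237
  after byte 5 (0x15): sum1=42, sum2=24
Checksum = sum2·256 + sum1 = 24·256 + 42 = 6186 = 0x182A.

182A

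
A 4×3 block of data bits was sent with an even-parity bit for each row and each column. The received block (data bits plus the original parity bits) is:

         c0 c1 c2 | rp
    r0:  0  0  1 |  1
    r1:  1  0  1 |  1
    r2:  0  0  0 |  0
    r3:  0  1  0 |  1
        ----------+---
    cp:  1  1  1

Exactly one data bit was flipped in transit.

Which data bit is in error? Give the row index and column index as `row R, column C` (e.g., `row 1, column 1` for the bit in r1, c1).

Recompute each row's even parity and compare to rp:
  r0: data parity 1, sent rp 1 → ok
  r1: data parity 0, sent rp 1 → mismatch
  r2: data parity 0, sent rp 0 → ok
  r3: data parity 1, sent rp 1 → ok
Recompute each column's even parity and compare to cp:
  c0: data parity 1, sent cp 1 → ok
  c1: data parity 1, sent cp 1 → ok
  c2: data parity 0, sent cp 1 → mismatch
Exactly one row (r1) and one column (c2) fail → the flipped bit is at their intersection.

row 1, column 2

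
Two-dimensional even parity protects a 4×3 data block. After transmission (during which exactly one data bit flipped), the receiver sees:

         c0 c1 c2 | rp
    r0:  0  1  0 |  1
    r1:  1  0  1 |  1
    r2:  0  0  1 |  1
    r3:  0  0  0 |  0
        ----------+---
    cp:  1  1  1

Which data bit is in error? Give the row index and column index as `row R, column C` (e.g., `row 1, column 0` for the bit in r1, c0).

row 1, column 2

Recompute each row's even parity and compare to rp:
  r0: data parity 1, sent rp 1 → ok
  r1: data parity 0, sent rp 1 → mismatch
  r2: data parity 1, sent rp 1 → ok
  r3: data parity 0, sent rp 0 → ok
Recompute each column's even parity and compare to cp:
  c0: data parity 1, sent cp 1 → ok
  c1: data parity 1, sent cp 1 → ok
  c2: data parity 0, sent cp 1 → mismatch
Exactly one row (r1) and one column (c2) fail → the flipped bit is at their intersection.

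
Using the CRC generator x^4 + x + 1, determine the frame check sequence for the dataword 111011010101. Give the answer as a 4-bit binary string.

0110

Append 4 zeros: 1110110101010000. Divide by 10011 (XOR where the leading bit is 1):
  pos 0: 11101 XOR 10011 = 01110
  pos 1: 11101 XOR 10011 = 01110
  pos 2: 11100 XOR 10011 = 01111
  pos 3: 11111 XOR 10011 = 01100
  pos 4: 11000 XOR 10011 = 01011
  pos 5: 10111 XOR 10011 = 00100
  pos 7: 10001 XOR 10011 = 00010
  pos 10: 10000 XOR 10011 = 00011
Remainder (last 4 bits) = 0110. This is the CRC / FCS.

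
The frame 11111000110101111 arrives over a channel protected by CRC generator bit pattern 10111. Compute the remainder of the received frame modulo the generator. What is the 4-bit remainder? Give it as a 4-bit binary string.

Modulo-2 division of 11111000110101111 by 10111:
  pos 0: 11111 XOR 10111 = 01000
  pos 1: 10000 XOR 10111 = 00111
  pos 3: 11100 XOR 10111 = 01011
  pos 4: 10111 XOR 10111 = 00000
  pos 9: 10101 XOR 10111 = 00010
  pos 12: 10111 XOR 10111 = 00000
Remainder = 0000 (zero — the frame passes the CRC check).

0000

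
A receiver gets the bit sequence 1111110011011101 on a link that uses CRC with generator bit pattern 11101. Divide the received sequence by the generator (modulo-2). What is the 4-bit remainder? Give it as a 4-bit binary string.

Modulo-2 division of 1111110011011101 by 11101:
  pos 0: 11111 XOR 11101 = 00010
  pos 3: 10100 XOR 11101 = 01001
  pos 4: 10011 XOR 11101 = 01110
  pos 5: 11101 XOR 11101 = 00000
  pos 11: 11101 XOR 11101 = 00000
Remainder = 0000 (zero — the frame passes the CRC check).

0000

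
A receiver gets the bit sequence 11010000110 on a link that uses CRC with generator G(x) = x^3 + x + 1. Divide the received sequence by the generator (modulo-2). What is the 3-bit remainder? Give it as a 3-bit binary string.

000

Modulo-2 division of 11010000110 by 1011:
  pos 0: 1101 XOR 1011 = 0110
  pos 1: 1100 XOR 1011 = 0111
  pos 2: 1110 XOR 1011 = 0101
  pos 3: 1010 XOR 1011 = 0001
  pos 6: 1011 XOR 1011 = 0000
Remainder = 000 (zero — the frame passes the CRC check).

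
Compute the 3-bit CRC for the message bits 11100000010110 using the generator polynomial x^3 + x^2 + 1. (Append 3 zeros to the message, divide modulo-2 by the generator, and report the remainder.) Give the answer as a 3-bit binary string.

010

Append 3 zeros: 11100000010110000. Divide by 1101 (XOR where the leading bit is 1):
  pos 0: 1110 XOR 1101 = 0011
  pos 2: 1100 XOR 1101 = 0001
  pos 5: 1000 XOR 1101 = 0101
  pos 6: 1011 XOR 1101 = 0110
  pos 7: 1100 XOR 1101 = 0001
  pos 10: 1110 XOR 1101 = 0011
  pos 12: 1100 XOR 1101 = 0001
Remainder (last 3 bits) = 010. This is the CRC / FCS.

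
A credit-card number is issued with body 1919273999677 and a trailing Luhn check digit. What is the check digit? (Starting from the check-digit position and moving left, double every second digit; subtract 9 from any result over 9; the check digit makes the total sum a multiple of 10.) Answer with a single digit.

9

Partial digits right→left: 7 7 6 9 9 9 3 7 2 9 1 9 1
Double every second digit counting from the check-digit position (so the 1st, 3rd, 5th, ... of the partial from the right).
  doubled (with −9 where >9): 5 3 9 6 4 2 2 → sum 31
  kept as-is: 7 9 9 7 9 9 → sum 50
Total = 31 + 50 = 81.
Check digit = (10 − (81 mod 10)) mod 10 = 9.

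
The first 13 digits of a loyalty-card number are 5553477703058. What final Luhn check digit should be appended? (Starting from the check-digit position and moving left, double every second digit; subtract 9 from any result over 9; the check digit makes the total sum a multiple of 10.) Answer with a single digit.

Partial digits right→left: 8 5 0 3 0 7 7 7 4 3 5 5 5
Double every second digit counting from the check-digit position (so the 1st, 3rd, 5th, ... of the partial from the right).
  doubled (with −9 where >9): 7 0 0 5 8 1 1 → sum 22
  kept as-is: 5 3 7 7 3 5 → sum 30
Total = 22 + 30 = 52.
Check digit = (10 − (52 mod 10)) mod 10 = 8.

8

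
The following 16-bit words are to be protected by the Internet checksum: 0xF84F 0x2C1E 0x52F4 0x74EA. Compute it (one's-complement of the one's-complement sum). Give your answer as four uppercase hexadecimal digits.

13B3

One's-complement addition (fold any carry out of bit 15 back into bit 0):
  0xF84F + 0x2C1E = 0x1246D → wrap carry → 0x246E
  0x246E + 0x52F4 = 0x07762
  0x7762 + 0x74EA = 0x0EC4C
One's-complement sum = 0xEC4C.
Checksum = ~0xEC4C & 0xFFFF = 0x13B3.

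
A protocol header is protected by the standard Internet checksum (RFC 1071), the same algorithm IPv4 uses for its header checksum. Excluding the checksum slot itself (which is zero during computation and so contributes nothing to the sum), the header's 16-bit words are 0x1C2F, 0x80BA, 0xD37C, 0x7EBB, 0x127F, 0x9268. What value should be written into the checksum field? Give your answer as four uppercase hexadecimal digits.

One's-complement addition (fold any carry out of bit 15 back into bit 0):
  0x1C2F + 0x80BA = 0x09CE9
  0x9CE9 + 0xD37C = 0x17065 → wrap carry → 0x7066
  0x7066 + 0x7EBB = 0x0EF21
  0xEF21 + 0x127F = 0x101A0 → wrap carry → 0x01A1
  0x01A1 + 0x9268 = 0x09409
One's-complement sum = 0x9409.
Checksum = ~0x9409 & 0xFFFF = 0x6BF6.

6BF6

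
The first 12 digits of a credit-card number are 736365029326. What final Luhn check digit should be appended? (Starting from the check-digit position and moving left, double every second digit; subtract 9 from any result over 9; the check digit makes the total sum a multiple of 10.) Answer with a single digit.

Partial digits right→left: 6 2 3 9 2 0 5 6 3 6 3 7
Double every second digit counting from the check-digit position (so the 1st, 3rd, 5th, ... of the partial from the right).
  doubled (with −9 where >9): 3 6 4 1 6 6 → sum 26
  kept as-is: 2 9 0 6 6 7 → sum 30
Total = 26 + 30 = 56.
Check digit = (10 − (56 mod 10)) mod 10 = 4.

4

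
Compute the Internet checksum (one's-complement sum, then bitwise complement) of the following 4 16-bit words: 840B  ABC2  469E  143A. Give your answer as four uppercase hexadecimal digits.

One's-complement addition (fold any carry out of bit 15 back into bit 0):
  0x840B + 0xABC2 = 0x12FCD → wrap carry → 0x2FCE
  0x2FCE + 0x469E = 0x0766C
  0x766C + 0x143A = 0x08AA6
One's-complement sum = 0x8AA6.
Checksum = ~0x8AA6 & 0xFFFF = 0x7559.

7559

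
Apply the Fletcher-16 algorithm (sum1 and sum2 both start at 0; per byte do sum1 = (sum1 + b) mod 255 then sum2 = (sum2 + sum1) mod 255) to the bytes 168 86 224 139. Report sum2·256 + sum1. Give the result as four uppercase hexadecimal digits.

F26B

Running sums (mod 255):
  after byte 0 (168): sum1=168, sum2=168
  after byte 1 (86): sum1=254, sum2=167
  after byte 2 (224): sum1=223, sum2=135
  after byte 3 (139): sum1=107, sum2=242
Checksum = sum2·256 + sum1 = 242·256 + 107 = 62059 = 0xF26B.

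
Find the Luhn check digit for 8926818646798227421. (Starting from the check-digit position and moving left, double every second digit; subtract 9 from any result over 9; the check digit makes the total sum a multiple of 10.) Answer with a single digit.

3

Partial digits right→left: 1 2 4 7 2 2 8 9 7 6 4 6 8 1 8 6 2 9 8
Double every second digit counting from the check-digit position (so the 1st, 3rd, 5th, ... of the partial from the right).
  doubled (with −9 where >9): 2 8 4 7 5 8 7 7 4 7 → sum 59
  kept as-is: 2 7 2 9 6 6 1 6 9 → sum 48
Total = 59 + 48 = 107.
Check digit = (10 − (107 mod 10)) mod 10 = 3.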